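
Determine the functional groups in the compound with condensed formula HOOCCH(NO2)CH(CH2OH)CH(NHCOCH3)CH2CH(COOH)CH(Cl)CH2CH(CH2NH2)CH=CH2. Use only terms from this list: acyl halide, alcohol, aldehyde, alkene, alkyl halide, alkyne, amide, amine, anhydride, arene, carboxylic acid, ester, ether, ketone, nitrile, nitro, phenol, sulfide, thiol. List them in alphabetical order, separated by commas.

alcohol, alkene, alkyl halide, amide, amine, carboxylic acid, nitro

Taking each segment in turn:
  HOOC: –COOH: carbonyl C bonded to –OH and C → carboxylic acid (the –OH is not a separate alcohol).
  CH(NO2): –NO2 on an sp³ carbon → nitro (the N=O is not a carbonyl).
  CH(CH2OH): pendant –CH2OH on an sp³ backbone C → alcohol.
  CH(NHCOCH3): pendant –NHC(=O)CH3: N bonded to a carbonyl → amide (not amine).
  CH(COOH): pendant –COOH: carbonyl C bonded to C and –OH → carboxylic acid.
  CH(Cl): halogen on an sp³ carbon → alkyl halide.
  CH(CH2NH2): pendant –CH2NH2: N on sp³ C, no adjacent C=O → amine.
  CH=CH2: C=C double bond → alkene.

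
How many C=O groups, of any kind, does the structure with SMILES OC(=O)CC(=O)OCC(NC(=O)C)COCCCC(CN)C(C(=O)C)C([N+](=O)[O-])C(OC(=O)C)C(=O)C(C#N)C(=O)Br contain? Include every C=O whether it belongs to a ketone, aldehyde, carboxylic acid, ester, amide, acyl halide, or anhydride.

HOOC: carboxylic acid, 1 C=O (running total 1).
CH2COOCH2: ester, 1 C=O (running total 2).
CH(NHCOCH3): amide, 1 C=O (running total 3).
CH(COCH3): ketone, 1 C=O (running total 4).
CH(OCOCH3): ester, 1 C=O (running total 5).
CO: ketone, 1 C=O (running total 6).
COBr: acyl halide, 1 C=O (running total 7).

7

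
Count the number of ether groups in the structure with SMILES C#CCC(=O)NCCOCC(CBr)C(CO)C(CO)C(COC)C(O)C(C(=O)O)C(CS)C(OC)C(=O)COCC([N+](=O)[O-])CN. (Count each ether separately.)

C≡C triple bond → alkyne.
–C(=O)–N– linkage → amide (the N is not an amine).
C–O–C with sp³ carbons on both sides and no adjacent C=O → ether.
pendant –CH2X: halogen on sp³ carbon → alkyl halide.
pendant –CH2OH on an sp³ backbone C → alcohol.
pendant –CH2OH on an sp³ backbone C → alcohol.
pendant –CH2OCH3: C–O–C linkage → ether.
–OH on an sp³ carbon → alcohol (secondary).
pendant –COOH: carbonyl C bonded to C and –OH → carboxylic acid.
pendant –CH2SH → thiol.
pendant –OCH3: C–O–C with sp³ C, no adjacent C=O → ether.
–C(=O)– with carbon on both sides → ketone.
C–O–C with sp³ carbons on both sides and no adjacent C=O → ether.
–NO2 on an sp³ carbon → nitro (the N=O is not a carbonyl).
–NH2 on an sp³ carbon with no adjacent C=O → amine.
Ether appears at: CH2OCH2, CH(CH2OCH3), CH(OCH3), CH2OCH2 → 4.

4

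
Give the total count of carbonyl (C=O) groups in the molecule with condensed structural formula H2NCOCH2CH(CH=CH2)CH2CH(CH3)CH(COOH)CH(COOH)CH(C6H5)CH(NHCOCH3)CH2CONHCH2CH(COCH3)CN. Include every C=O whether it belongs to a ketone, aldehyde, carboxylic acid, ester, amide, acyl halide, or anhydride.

H2NCO: amide, 1 C=O (running total 1).
CH(COOH): carboxylic acid, 1 C=O (running total 2).
CH(COOH): carboxylic acid, 1 C=O (running total 3).
CH(NHCOCH3): amide, 1 C=O (running total 4).
CH2CONHCH2: amide, 1 C=O (running total 5).
CH(COCH3): ketone, 1 C=O (running total 6).

6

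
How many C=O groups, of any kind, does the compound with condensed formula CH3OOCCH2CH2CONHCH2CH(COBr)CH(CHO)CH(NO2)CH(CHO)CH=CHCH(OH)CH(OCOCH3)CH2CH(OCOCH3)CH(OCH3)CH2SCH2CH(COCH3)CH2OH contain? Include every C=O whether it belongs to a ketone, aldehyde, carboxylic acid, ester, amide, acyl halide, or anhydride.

CH3OOC: ester, 1 C=O (running total 1).
CH2CONHCH2: amide, 1 C=O (running total 2).
CH(COBr): acyl halide, 1 C=O (running total 3).
CH(CHO): aldehyde, 1 C=O (running total 4).
CH(CHO): aldehyde, 1 C=O (running total 5).
CH(OCOCH3): ester, 1 C=O (running total 6).
CH(OCOCH3): ester, 1 C=O (running total 7).
CH(COCH3): ketone, 1 C=O (running total 8).

8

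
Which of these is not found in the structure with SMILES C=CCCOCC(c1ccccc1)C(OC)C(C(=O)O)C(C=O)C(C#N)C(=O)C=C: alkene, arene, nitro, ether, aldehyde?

aldehyde: present (CH(CHO) — pendant –CHO: carbonyl C bonded to C and H → aldehyde).
alkene: present (CH2=CH — C=C double bond → alkene).
ether: present (CH2OCH2 — C–O–C with sp³ carbons on both sides and no adjacent C=O → ether).
arene: present (CH(C6H5) — pendant –C6H5: benzene ring → arene).
nitro: no segment matches this pattern.

nitro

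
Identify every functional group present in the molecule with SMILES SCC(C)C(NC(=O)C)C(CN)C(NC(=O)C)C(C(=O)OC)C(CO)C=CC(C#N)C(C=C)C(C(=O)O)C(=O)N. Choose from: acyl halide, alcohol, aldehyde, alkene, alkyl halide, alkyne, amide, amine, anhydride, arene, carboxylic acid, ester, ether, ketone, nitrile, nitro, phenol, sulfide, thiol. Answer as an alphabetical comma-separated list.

Taking each segment in turn:
  HSCH2: –SH on an sp³ carbon → thiol.
  CH(NHCOCH3): pendant –NHC(=O)CH3: N bonded to a carbonyl → amide (not amine).
  CH(CH2NH2): pendant –CH2NH2: N on sp³ C, no adjacent C=O → amine.
  CH(NHCOCH3): pendant –NHC(=O)CH3: N bonded to a carbonyl → amide (not amine).
  CH(COOCH3): pendant –COOCH3: carbonyl C bonded to C and –OCH3 → ester.
  CH(CH2OH): pendant –CH2OH on an sp³ backbone C → alcohol.
  CH=CH: C=C double bond → alkene.
  CH(CN): pendant –C≡N: nitrile.
  CH(CH=CH2): pendant –CH=CH2: C=C double bond → alkene.
  CH(COOH): pendant –COOH: carbonyl C bonded to C and –OH → carboxylic acid.
  CONH2: –C(=O)NH2: carbonyl C bonded to C and to N → amide (the N is not a separate amine).

alcohol, alkene, amide, amine, carboxylic acid, ester, nitrile, thiol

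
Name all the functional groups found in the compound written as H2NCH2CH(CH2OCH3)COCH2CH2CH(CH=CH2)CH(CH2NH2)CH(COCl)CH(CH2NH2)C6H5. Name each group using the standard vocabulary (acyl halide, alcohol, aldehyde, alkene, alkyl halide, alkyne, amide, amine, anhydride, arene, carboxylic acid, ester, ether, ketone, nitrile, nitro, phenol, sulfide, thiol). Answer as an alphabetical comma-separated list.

Taking each segment in turn:
  H2NCH2: –NH2 on an sp³ carbon with no adjacent C=O → amine.
  CH(CH2OCH3): pendant –CH2OCH3: C–O–C linkage → ether.
  CO: –C(=O)– with carbon on both sides → ketone.
  CH(CH=CH2): pendant –CH=CH2: C=C double bond → alkene.
  CH(CH2NH2): pendant –CH2NH2: N on sp³ C, no adjacent C=O → amine.
  CH(COCl): pendant –C(=O)X: carbonyl C bonded to C and halogen → acyl halide.
  CH(CH2NH2): pendant –CH2NH2: N on sp³ C, no adjacent C=O → amine.
  C6H5: –C6H5 phenyl ring → arene.

acyl halide, alkene, amine, arene, ether, ketone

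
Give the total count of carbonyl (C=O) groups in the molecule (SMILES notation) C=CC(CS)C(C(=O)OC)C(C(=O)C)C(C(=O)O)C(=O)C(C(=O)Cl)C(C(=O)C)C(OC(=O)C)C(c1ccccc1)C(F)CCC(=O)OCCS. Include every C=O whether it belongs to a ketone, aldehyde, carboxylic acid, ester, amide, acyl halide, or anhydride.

8

CH(COOCH3): ester, 1 C=O (running total 1).
CH(COCH3): ketone, 1 C=O (running total 2).
CH(COOH): carboxylic acid, 1 C=O (running total 3).
CO: ketone, 1 C=O (running total 4).
CH(COCl): acyl halide, 1 C=O (running total 5).
CH(COCH3): ketone, 1 C=O (running total 6).
CH(OCOCH3): ester, 1 C=O (running total 7).
CH2COOCH2: ester, 1 C=O (running total 8).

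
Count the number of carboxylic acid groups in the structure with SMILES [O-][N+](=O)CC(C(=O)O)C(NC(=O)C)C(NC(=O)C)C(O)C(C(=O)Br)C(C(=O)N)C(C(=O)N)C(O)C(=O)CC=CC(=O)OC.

1

–NO2 on carbon → nitro group.
pendant –COOH: carbonyl C bonded to C and –OH → carboxylic acid.
pendant –NHC(=O)CH3: N bonded to a carbonyl → amide (not amine).
pendant –NHC(=O)CH3: N bonded to a carbonyl → amide (not amine).
–OH on an sp³ carbon → alcohol (secondary).
pendant –C(=O)X: carbonyl C bonded to C and halogen → acyl halide.
pendant –CONH2: carbonyl C bonded to C and N → amide.
pendant –CONH2: carbonyl C bonded to C and N → amide.
–OH on an sp³ carbon → alcohol (secondary).
–C(=O)– with carbon on both sides → ketone.
C=C double bond → alkene.
–C(=O)OCH3: carbonyl C bonded to C and to –OCH3 → ester (not ketone + ether).
Carboxylic acid appears at: CH(COOH) → 1.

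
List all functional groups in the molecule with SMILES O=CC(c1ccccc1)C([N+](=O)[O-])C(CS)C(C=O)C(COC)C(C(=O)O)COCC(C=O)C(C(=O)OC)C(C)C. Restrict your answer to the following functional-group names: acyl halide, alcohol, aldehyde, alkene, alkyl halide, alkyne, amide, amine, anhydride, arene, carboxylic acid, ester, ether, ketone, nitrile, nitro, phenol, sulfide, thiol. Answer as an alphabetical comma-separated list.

aldehyde, arene, carboxylic acid, ester, ether, nitro, thiol

Working along the chain:
  OHC: terminal –CHO: carbonyl C bonded to H and C → aldehyde.
  CH(C6H5): pendant –C6H5: benzene ring → arene.
  CH(NO2): –NO2 on an sp³ carbon → nitro (the N=O is not a carbonyl).
  CH(CH2SH): pendant –CH2SH → thiol.
  CH(CHO): pendant –CHO: carbonyl C bonded to C and H → aldehyde.
  CH(CH2OCH3): pendant –CH2OCH3: C–O–C linkage → ether.
  CH(COOH): pendant –COOH: carbonyl C bonded to C and –OH → carboxylic acid.
  CH2OCH2: C–O–C with sp³ carbons on both sides and no adjacent C=O → ether.
  CH(CHO): pendant –CHO: carbonyl C bonded to C and H → aldehyde.
  CH(COOCH3): pendant –COOCH3: carbonyl C bonded to C and –OCH3 → ester.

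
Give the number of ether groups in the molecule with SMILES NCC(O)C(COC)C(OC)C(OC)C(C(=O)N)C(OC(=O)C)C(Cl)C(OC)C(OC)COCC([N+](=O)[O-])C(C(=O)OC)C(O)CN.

6

Reading the structure from left to right:
  H2NCH2: –NH2 on an sp³ carbon with no adjacent C=O → amine.
  CH(OH): –OH on an sp³ carbon → alcohol (secondary).
  CH(CH2OCH3): pendant –CH2OCH3: C–O–C linkage → ether.
  CH(OCH3): pendant –OCH3: C–O–C with sp³ C, no adjacent C=O → ether.
  CH(OCH3): pendant –OCH3: C–O–C with sp³ C, no adjacent C=O → ether.
  CH(CONH2): pendant –CONH2: carbonyl C bonded to C and N → amide.
  CH(OCOCH3): pendant –OC(=O)CH3: an acyloxy group → ester.
  CH(Cl): halogen on an sp³ carbon → alkyl halide.
  CH(OCH3): pendant –OCH3: C–O–C with sp³ C, no adjacent C=O → ether.
  CH(OCH3): pendant –OCH3: C–O–C with sp³ C, no adjacent C=O → ether.
  CH2OCH2: C–O–C with sp³ carbons on both sides and no adjacent C=O → ether.
  CH(NO2): –NO2 on an sp³ carbon → nitro (the N=O is not a carbonyl).
  CH(COOCH3): pendant –COOCH3: carbonyl C bonded to C and –OCH3 → ester.
  CH(OH): –OH on an sp³ carbon → alcohol (secondary).
  CH2NH2: –NH2 on an sp³ carbon with no adjacent C=O → amine.
Ether appears at: CH(CH2OCH3), CH(OCH3), CH(OCH3), CH(OCH3), CH(OCH3), CH2OCH2 → 6.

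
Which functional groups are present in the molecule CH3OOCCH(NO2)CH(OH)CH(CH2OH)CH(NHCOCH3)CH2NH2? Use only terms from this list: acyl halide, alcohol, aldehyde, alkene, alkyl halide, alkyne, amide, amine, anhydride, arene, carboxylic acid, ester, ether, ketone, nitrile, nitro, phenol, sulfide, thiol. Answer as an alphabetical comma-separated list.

CH3O–C(=O)–: carbonyl C bonded to C and to –OCH3 → ester (not ketone + ether).
–NO2 on an sp³ carbon → nitro (the N=O is not a carbonyl).
–OH on an sp³ carbon → alcohol (secondary).
pendant –CH2OH on an sp³ backbone C → alcohol.
pendant –NHC(=O)CH3: N bonded to a carbonyl → amide (not amine).
–NH2 on an sp³ carbon with no adjacent C=O → amine.

alcohol, amide, amine, ester, nitro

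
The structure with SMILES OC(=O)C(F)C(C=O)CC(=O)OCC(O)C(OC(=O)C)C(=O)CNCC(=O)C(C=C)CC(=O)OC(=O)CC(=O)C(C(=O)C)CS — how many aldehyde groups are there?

–COOH: carbonyl C bonded to –OH and C → carboxylic acid (the –OH is not a separate alcohol).
halogen on an sp³ carbon → alkyl halide.
pendant –CHO: carbonyl C bonded to C and H → aldehyde.
–C(=O)–O–C with C on the carbonyl side → ester.
–OH on an sp³ carbon → alcohol (secondary).
pendant –OC(=O)CH3: an acyloxy group → ester.
–C(=O)– with carbon on both sides → ketone.
C–N–C with sp³ carbons and no adjacent C=O → amine (secondary).
–C(=O)– with carbon on both sides → ketone.
pendant –CH=CH2: C=C double bond → alkene.
two acyl groups sharing one oxygen, –C(=O)–O–C(=O)– → anhydride.
–C(=O)– with carbon on both sides → ketone.
pendant –COCH3: carbonyl C bonded to two carbons → ketone.
–SH on an sp³ carbon → thiol.
Aldehyde appears at: CH(CHO) → 1.

1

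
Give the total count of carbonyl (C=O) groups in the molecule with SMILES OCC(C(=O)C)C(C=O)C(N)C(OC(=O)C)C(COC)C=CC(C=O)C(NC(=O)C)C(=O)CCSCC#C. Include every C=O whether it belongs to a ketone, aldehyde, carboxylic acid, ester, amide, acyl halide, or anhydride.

6

CH(COCH3): ketone, 1 C=O (running total 1).
CH(CHO): aldehyde, 1 C=O (running total 2).
CH(OCOCH3): ester, 1 C=O (running total 3).
CH(CHO): aldehyde, 1 C=O (running total 4).
CH(NHCOCH3): amide, 1 C=O (running total 5).
CO: ketone, 1 C=O (running total 6).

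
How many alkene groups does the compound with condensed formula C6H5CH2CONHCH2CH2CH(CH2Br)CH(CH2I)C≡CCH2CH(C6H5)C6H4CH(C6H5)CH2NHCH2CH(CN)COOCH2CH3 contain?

0

C6H5– phenyl ring → arene.
–C(=O)–N– linkage → amide (the N is not an amine).
pendant –CH2X: halogen on sp³ carbon → alkyl halide.
pendant –CH2X: halogen on sp³ carbon → alkyl halide.
C≡C triple bond → alkyne.
pendant –C6H5: benzene ring → arene.
para-disubstituted benzene ring → arene.
pendant –C6H5: benzene ring → arene.
C–N–C with sp³ carbons and no adjacent C=O → amine (secondary).
pendant –C≡N: nitrile.
–C(=O)OCH2CH3: carbonyl C bonded to C and to –OEt → ester.
No segment is a alkene: C6H5 is arene, not alkene; C≡C is alkyne, not alkene; CH(C6H5) is arene, not alkene. → 0.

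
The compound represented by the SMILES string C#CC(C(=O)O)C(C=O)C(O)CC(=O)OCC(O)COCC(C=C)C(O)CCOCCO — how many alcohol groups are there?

Reading the structure from left to right:
  HC≡C: C≡C triple bond → alkyne.
  CH(COOH): pendant –COOH: carbonyl C bonded to C and –OH → carboxylic acid.
  CH(CHO): pendant –CHO: carbonyl C bonded to C and H → aldehyde.
  CH(OH): –OH on an sp³ carbon → alcohol (secondary).
  CH2COOCH2: –C(=O)–O–C with C on the carbonyl side → ester.
  CH(OH): –OH on an sp³ carbon → alcohol (secondary).
  CH2OCH2: C–O–C with sp³ carbons on both sides and no adjacent C=O → ether.
  CH(CH=CH2): pendant –CH=CH2: C=C double bond → alkene.
  CH(OH): –OH on an sp³ carbon → alcohol (secondary).
  CH2OCH2: C–O–C with sp³ carbons on both sides and no adjacent C=O → ether.
  CH2OH: –OH on an sp³ carbon → alcohol.
Alcohol appears at: CH(OH), CH(OH), CH(OH), CH2OH → 4.

4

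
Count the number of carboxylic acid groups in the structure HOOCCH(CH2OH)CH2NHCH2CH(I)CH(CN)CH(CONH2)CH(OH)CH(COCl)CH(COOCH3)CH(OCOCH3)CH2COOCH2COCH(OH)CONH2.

Taking each segment in turn:
  HOOC: –COOH: carbonyl C bonded to –OH and C → carboxylic acid (the –OH is not a separate alcohol).
  CH(CH2OH): pendant –CH2OH on an sp³ backbone C → alcohol.
  CH2NHCH2: C–N–C with sp³ carbons and no adjacent C=O → amine (secondary).
  CH(I): halogen on an sp³ carbon → alkyl halide.
  CH(CN): pendant –C≡N: nitrile.
  CH(CONH2): pendant –CONH2: carbonyl C bonded to C and N → amide.
  CH(OH): –OH on an sp³ carbon → alcohol (secondary).
  CH(COCl): pendant –C(=O)X: carbonyl C bonded to C and halogen → acyl halide.
  CH(COOCH3): pendant –COOCH3: carbonyl C bonded to C and –OCH3 → ester.
  CH(OCOCH3): pendant –OC(=O)CH3: an acyloxy group → ester.
  CH2COOCH2: –C(=O)–O–C with C on the carbonyl side → ester.
  CO: –C(=O)– with carbon on both sides → ketone.
  CH(OH): –OH on an sp³ carbon → alcohol (secondary).
  CONH2: –C(=O)NH2: carbonyl C bonded to C and to N → amide (the N is not a separate amine).
Carboxylic acid appears at: HOOC → 1.

1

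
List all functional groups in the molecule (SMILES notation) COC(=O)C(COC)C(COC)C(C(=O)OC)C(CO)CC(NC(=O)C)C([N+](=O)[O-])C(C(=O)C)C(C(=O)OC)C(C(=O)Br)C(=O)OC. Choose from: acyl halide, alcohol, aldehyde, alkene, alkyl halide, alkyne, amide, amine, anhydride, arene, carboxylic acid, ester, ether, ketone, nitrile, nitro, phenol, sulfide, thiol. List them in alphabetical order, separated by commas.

Working along the chain:
  CH3OOC: CH3O–C(=O)–: carbonyl C bonded to C and to –OCH3 → ester (not ketone + ether).
  CH(CH2OCH3): pendant –CH2OCH3: C–O–C linkage → ether.
  CH(CH2OCH3): pendant –CH2OCH3: C–O–C linkage → ether.
  CH(COOCH3): pendant –COOCH3: carbonyl C bonded to C and –OCH3 → ester.
  CH(CH2OH): pendant –CH2OH on an sp³ backbone C → alcohol.
  CH(NHCOCH3): pendant –NHC(=O)CH3: N bonded to a carbonyl → amide (not amine).
  CH(NO2): –NO2 on an sp³ carbon → nitro (the N=O is not a carbonyl).
  CH(COCH3): pendant –COCH3: carbonyl C bonded to two carbons → ketone.
  CH(COOCH3): pendant –COOCH3: carbonyl C bonded to C and –OCH3 → ester.
  CH(COBr): pendant –C(=O)X: carbonyl C bonded to C and halogen → acyl halide.
  COOCH3: –C(=O)OCH3: carbonyl C bonded to C and to –OCH3 → ester (not ketone + ether).

acyl halide, alcohol, amide, ester, ether, ketone, nitro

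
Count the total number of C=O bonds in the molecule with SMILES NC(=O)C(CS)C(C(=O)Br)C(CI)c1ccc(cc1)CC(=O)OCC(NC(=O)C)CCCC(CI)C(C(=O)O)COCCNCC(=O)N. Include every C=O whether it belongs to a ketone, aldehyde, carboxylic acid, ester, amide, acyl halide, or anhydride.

H2NCO: amide, 1 C=O (running total 1).
CH(COBr): acyl halide, 1 C=O (running total 2).
CH2COOCH2: ester, 1 C=O (running total 3).
CH(NHCOCH3): amide, 1 C=O (running total 4).
CH(COOH): carboxylic acid, 1 C=O (running total 5).
CONH2: amide, 1 C=O (running total 6).

6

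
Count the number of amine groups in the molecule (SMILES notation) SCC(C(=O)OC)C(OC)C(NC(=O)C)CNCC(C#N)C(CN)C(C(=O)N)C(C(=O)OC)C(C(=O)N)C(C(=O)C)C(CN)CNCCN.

Reading the structure from left to right:
  HSCH2: –SH on an sp³ carbon → thiol.
  CH(COOCH3): pendant –COOCH3: carbonyl C bonded to C and –OCH3 → ester.
  CH(OCH3): pendant –OCH3: C–O–C with sp³ C, no adjacent C=O → ether.
  CH(NHCOCH3): pendant –NHC(=O)CH3: N bonded to a carbonyl → amide (not amine).
  CH2NHCH2: C–N–C with sp³ carbons and no adjacent C=O → amine (secondary).
  CH(CN): pendant –C≡N: nitrile.
  CH(CH2NH2): pendant –CH2NH2: N on sp³ C, no adjacent C=O → amine.
  CH(CONH2): pendant –CONH2: carbonyl C bonded to C and N → amide.
  CH(COOCH3): pendant –COOCH3: carbonyl C bonded to C and –OCH3 → ester.
  CH(CONH2): pendant –CONH2: carbonyl C bonded to C and N → amide.
  CH(COCH3): pendant –COCH3: carbonyl C bonded to two carbons → ketone.
  CH(CH2NH2): pendant –CH2NH2: N on sp³ C, no adjacent C=O → amine.
  CH2NHCH2: C–N–C with sp³ carbons and no adjacent C=O → amine (secondary).
  CH2NH2: –NH2 on an sp³ carbon with no adjacent C=O → amine.
Amine appears at: CH2NHCH2, CH(CH2NH2), CH(CH2NH2), CH2NHCH2, CH2NH2 → 5.

5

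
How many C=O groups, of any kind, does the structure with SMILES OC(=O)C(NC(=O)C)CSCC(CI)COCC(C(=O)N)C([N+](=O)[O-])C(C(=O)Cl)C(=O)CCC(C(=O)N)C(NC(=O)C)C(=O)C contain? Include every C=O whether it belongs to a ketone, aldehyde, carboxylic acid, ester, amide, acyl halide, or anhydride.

HOOC: carboxylic acid, 1 C=O (running total 1).
CH(NHCOCH3): amide, 1 C=O (running total 2).
CH(CONH2): amide, 1 C=O (running total 3).
CH(COCl): acyl halide, 1 C=O (running total 4).
CO: ketone, 1 C=O (running total 5).
CH(CONH2): amide, 1 C=O (running total 6).
CH(NHCOCH3): amide, 1 C=O (running total 7).
CO: ketone, 1 C=O (running total 8).

8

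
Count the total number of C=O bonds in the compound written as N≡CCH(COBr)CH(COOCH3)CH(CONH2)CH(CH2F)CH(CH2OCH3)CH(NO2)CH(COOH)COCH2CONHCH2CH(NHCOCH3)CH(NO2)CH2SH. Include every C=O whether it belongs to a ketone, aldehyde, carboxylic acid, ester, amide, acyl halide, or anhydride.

7

CH(COBr): acyl halide, 1 C=O (running total 1).
CH(COOCH3): ester, 1 C=O (running total 2).
CH(CONH2): amide, 1 C=O (running total 3).
CH(COOH): carboxylic acid, 1 C=O (running total 4).
CO: ketone, 1 C=O (running total 5).
CH2CONHCH2: amide, 1 C=O (running total 6).
CH(NHCOCH3): amide, 1 C=O (running total 7).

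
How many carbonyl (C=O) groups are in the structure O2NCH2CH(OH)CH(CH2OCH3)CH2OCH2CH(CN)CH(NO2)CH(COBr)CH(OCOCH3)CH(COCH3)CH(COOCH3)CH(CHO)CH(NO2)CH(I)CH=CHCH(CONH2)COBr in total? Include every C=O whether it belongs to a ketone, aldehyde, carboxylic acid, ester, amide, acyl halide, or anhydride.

7

CH(COBr): acyl halide, 1 C=O (running total 1).
CH(OCOCH3): ester, 1 C=O (running total 2).
CH(COCH3): ketone, 1 C=O (running total 3).
CH(COOCH3): ester, 1 C=O (running total 4).
CH(CHO): aldehyde, 1 C=O (running total 5).
CH(CONH2): amide, 1 C=O (running total 6).
COBr: acyl halide, 1 C=O (running total 7).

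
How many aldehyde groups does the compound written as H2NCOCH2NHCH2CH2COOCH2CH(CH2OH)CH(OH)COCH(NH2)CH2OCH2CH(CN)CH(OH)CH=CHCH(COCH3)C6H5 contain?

0

Working along the chain:
  H2NCO: –C(=O)NH2: carbonyl C bonded to C and to N → amide (the N is not a separate amine).
  CH2NHCH2: C–N–C with sp³ carbons and no adjacent C=O → amine (secondary).
  CH2COOCH2: –C(=O)–O–C with C on the carbonyl side → ester.
  CH(CH2OH): pendant –CH2OH on an sp³ backbone C → alcohol.
  CH(OH): –OH on an sp³ carbon → alcohol (secondary).
  CO: –C(=O)– with carbon on both sides → ketone.
  CH(NH2): –NH2 on an sp³ carbon with no adjacent C=O → amine.
  CH2OCH2: C–O–C with sp³ carbons on both sides and no adjacent C=O → ether.
  CH(CN): pendant –C≡N: nitrile.
  CH(OH): –OH on an sp³ carbon → alcohol (secondary).
  CH=CH: C=C double bond → alkene.
  CH(COCH3): pendant –COCH3: carbonyl C bonded to two carbons → ketone.
  C6H5: –C6H5 phenyl ring → arene.
No segment is a aldehyde: CH2COOCH2 is ester, not aldehyde; CO is ketone, not aldehyde; CH(COCH3) is ketone, not aldehyde. → 0.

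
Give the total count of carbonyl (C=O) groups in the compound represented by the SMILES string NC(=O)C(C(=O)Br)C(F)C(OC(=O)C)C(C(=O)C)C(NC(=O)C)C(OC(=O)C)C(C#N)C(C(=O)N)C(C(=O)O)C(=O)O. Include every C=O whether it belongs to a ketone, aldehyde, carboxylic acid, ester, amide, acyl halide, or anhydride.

H2NCO: amide, 1 C=O (running total 1).
CH(COBr): acyl halide, 1 C=O (running total 2).
CH(OCOCH3): ester, 1 C=O (running total 3).
CH(COCH3): ketone, 1 C=O (running total 4).
CH(NHCOCH3): amide, 1 C=O (running total 5).
CH(OCOCH3): ester, 1 C=O (running total 6).
CH(CONH2): amide, 1 C=O (running total 7).
CH(COOH): carboxylic acid, 1 C=O (running total 8).
COOH: carboxylic acid, 1 C=O (running total 9).

9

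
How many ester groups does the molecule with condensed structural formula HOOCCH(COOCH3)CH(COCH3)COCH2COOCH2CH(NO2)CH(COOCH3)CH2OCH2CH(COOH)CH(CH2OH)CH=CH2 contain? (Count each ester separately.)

–COOH: carbonyl C bonded to –OH and C → carboxylic acid (the –OH is not a separate alcohol).
pendant –COOCH3: carbonyl C bonded to C and –OCH3 → ester.
pendant –COCH3: carbonyl C bonded to two carbons → ketone.
–C(=O)– with carbon on both sides → ketone.
–C(=O)–O–C with C on the carbonyl side → ester.
–NO2 on an sp³ carbon → nitro (the N=O is not a carbonyl).
pendant –COOCH3: carbonyl C bonded to C and –OCH3 → ester.
C–O–C with sp³ carbons on both sides and no adjacent C=O → ether.
pendant –COOH: carbonyl C bonded to C and –OH → carboxylic acid.
pendant –CH2OH on an sp³ backbone C → alcohol.
C=C double bond → alkene.
Ester appears at: CH(COOCH3), CH2COOCH2, CH(COOCH3) → 3.

3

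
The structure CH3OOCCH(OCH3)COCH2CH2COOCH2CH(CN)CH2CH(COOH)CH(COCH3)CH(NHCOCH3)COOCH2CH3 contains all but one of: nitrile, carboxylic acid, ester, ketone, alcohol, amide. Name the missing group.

amide: present (CH(NHCOCH3) — pendant –NHC(=O)CH3: N bonded to a carbonyl → amide (not amine)).
ketone: present (CO — –C(=O)– with carbon on both sides → ketone).
carboxylic acid: present (CH(COOH) — pendant –COOH: carbonyl C bonded to C and –OH → carboxylic acid).
nitrile: present (CH(CN) — pendant –C≡N: nitrile).
ester: present (CH3OOC — CH3O–C(=O)–: carbonyl C bonded to C and to –OCH3 → ester (not ketone + ether)).
alcohol: absent. In CH(COOH), the –OH sits on a carbonyl carbon, making it part of a carboxylic acid, not an alcohol.

alcohol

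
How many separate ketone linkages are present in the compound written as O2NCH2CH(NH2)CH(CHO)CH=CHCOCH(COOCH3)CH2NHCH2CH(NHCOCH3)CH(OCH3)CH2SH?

1

–NO2 on carbon → nitro group.
–NH2 on an sp³ carbon with no adjacent C=O → amine.
pendant –CHO: carbonyl C bonded to C and H → aldehyde.
C=C double bond → alkene.
–C(=O)– with carbon on both sides → ketone.
pendant –COOCH3: carbonyl C bonded to C and –OCH3 → ester.
C–N–C with sp³ carbons and no adjacent C=O → amine (secondary).
pendant –NHC(=O)CH3: N bonded to a carbonyl → amide (not amine).
pendant –OCH3: C–O–C with sp³ C, no adjacent C=O → ether.
–SH on an sp³ carbon → thiol.
Ketone appears at: CO → 1.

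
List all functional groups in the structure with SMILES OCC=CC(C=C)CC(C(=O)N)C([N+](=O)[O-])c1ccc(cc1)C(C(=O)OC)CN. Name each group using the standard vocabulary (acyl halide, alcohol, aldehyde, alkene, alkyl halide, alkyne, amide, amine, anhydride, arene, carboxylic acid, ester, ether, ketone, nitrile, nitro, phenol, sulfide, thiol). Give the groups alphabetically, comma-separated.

alcohol, alkene, amide, amine, arene, ester, nitro

HO– on an sp³ carbon → alcohol.
C=C double bond → alkene.
pendant –CH=CH2: C=C double bond → alkene.
pendant –CONH2: carbonyl C bonded to C and N → amide.
–NO2 on an sp³ carbon → nitro (the N=O is not a carbonyl).
para-disubstituted benzene ring → arene.
pendant –COOCH3: carbonyl C bonded to C and –OCH3 → ester.
–NH2 on an sp³ carbon with no adjacent C=O → amine.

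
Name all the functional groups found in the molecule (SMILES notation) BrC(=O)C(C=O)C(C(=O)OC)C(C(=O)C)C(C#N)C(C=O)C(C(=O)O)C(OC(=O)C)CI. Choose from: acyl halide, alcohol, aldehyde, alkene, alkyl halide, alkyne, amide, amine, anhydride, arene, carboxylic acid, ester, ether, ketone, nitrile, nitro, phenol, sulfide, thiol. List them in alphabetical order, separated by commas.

Reading the structure from left to right:
  BrCO: –C(=O)Br: carbonyl C bonded to C and to a halogen → acyl halide (not alkyl halide).
  CH(CHO): pendant –CHO: carbonyl C bonded to C and H → aldehyde.
  CH(COOCH3): pendant –COOCH3: carbonyl C bonded to C and –OCH3 → ester.
  CH(COCH3): pendant –COCH3: carbonyl C bonded to two carbons → ketone.
  CH(CN): pendant –C≡N: nitrile.
  CH(CHO): pendant –CHO: carbonyl C bonded to C and H → aldehyde.
  CH(COOH): pendant –COOH: carbonyl C bonded to C and –OH → carboxylic acid.
  CH(OCOCH3): pendant –OC(=O)CH3: an acyloxy group → ester.
  CH2I: halogen on an sp³ carbon → alkyl halide.

acyl halide, aldehyde, alkyl halide, carboxylic acid, ester, ketone, nitrile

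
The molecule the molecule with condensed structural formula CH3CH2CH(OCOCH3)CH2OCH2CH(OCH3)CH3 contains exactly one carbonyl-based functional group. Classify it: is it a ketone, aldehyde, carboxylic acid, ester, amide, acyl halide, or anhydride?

ester

The carbonyl is in the CH(OCOCH3) segment: pendant –OC(=O)CH3: an acyloxy group → ester.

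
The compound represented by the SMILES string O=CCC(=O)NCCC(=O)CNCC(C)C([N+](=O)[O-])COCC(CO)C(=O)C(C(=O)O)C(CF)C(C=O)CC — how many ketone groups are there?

2

terminal –CHO: carbonyl C bonded to H and C → aldehyde.
–C(=O)–N– linkage → amide (the N is not an amine).
–C(=O)– with carbon on both sides → ketone.
C–N–C with sp³ carbons and no adjacent C=O → amine (secondary).
–NO2 on an sp³ carbon → nitro (the N=O is not a carbonyl).
C–O–C with sp³ carbons on both sides and no adjacent C=O → ether.
pendant –CH2OH on an sp³ backbone C → alcohol.
–C(=O)– with carbon on both sides → ketone.
pendant –COOH: carbonyl C bonded to C and –OH → carboxylic acid.
pendant –CH2X: halogen on sp³ carbon → alkyl halide.
pendant –CHO: carbonyl C bonded to C and H → aldehyde.
Ketone appears at: CO, CO → 2.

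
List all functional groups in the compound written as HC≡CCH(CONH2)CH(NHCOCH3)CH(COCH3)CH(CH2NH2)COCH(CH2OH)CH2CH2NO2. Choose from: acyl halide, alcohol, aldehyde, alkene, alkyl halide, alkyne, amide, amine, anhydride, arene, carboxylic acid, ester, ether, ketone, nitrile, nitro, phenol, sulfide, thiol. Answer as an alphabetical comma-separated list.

alcohol, alkyne, amide, amine, ketone, nitro

Taking each segment in turn:
  HC≡C: C≡C triple bond → alkyne.
  CH(CONH2): pendant –CONH2: carbonyl C bonded to C and N → amide.
  CH(NHCOCH3): pendant –NHC(=O)CH3: N bonded to a carbonyl → amide (not amine).
  CH(COCH3): pendant –COCH3: carbonyl C bonded to two carbons → ketone.
  CH(CH2NH2): pendant –CH2NH2: N on sp³ C, no adjacent C=O → amine.
  CO: –C(=O)– with carbon on both sides → ketone.
  CH(CH2OH): pendant –CH2OH on an sp³ backbone C → alcohol.
  CH2NO2: –NO2 on carbon → nitro group.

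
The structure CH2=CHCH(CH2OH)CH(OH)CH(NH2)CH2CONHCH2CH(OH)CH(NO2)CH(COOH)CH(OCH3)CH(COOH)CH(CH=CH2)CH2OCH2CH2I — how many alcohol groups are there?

3

C=C double bond → alkene.
pendant –CH2OH on an sp³ backbone C → alcohol.
–OH on an sp³ carbon → alcohol (secondary).
–NH2 on an sp³ carbon with no adjacent C=O → amine.
–C(=O)–N– linkage → amide (the N is not an amine).
–OH on an sp³ carbon → alcohol (secondary).
–NO2 on an sp³ carbon → nitro (the N=O is not a carbonyl).
pendant –COOH: carbonyl C bonded to C and –OH → carboxylic acid.
pendant –OCH3: C–O–C with sp³ C, no adjacent C=O → ether.
pendant –COOH: carbonyl C bonded to C and –OH → carboxylic acid.
pendant –CH=CH2: C=C double bond → alkene.
C–O–C with sp³ carbons on both sides and no adjacent C=O → ether.
halogen on an sp³ carbon → alkyl halide.
Alcohol appears at: CH(CH2OH), CH(OH), CH(OH) → 3.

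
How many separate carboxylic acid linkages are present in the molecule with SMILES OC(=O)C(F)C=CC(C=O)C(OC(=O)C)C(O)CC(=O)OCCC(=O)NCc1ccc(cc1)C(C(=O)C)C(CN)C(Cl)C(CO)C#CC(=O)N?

–COOH: carbonyl C bonded to –OH and C → carboxylic acid (the –OH is not a separate alcohol).
halogen on an sp³ carbon → alkyl halide.
C=C double bond → alkene.
pendant –CHO: carbonyl C bonded to C and H → aldehyde.
pendant –OC(=O)CH3: an acyloxy group → ester.
–OH on an sp³ carbon → alcohol (secondary).
–C(=O)–O–C with C on the carbonyl side → ester.
–C(=O)–N– linkage → amide (the N is not an amine).
para-disubstituted benzene ring → arene.
pendant –COCH3: carbonyl C bonded to two carbons → ketone.
pendant –CH2NH2: N on sp³ C, no adjacent C=O → amine.
halogen on an sp³ carbon → alkyl halide.
pendant –CH2OH on an sp³ backbone C → alcohol.
C≡C triple bond → alkyne.
–C(=O)NH2: carbonyl C bonded to C and to N → amide (the N is not a separate amine).
Carboxylic acid appears at: HOOC → 1.

1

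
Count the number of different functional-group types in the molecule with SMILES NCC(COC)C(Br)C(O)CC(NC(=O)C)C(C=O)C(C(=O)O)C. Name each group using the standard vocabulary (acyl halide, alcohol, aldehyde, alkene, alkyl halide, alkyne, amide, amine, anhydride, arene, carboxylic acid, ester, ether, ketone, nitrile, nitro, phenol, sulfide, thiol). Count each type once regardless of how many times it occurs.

–NH2 on an sp³ carbon with no adjacent C=O → amine.
pendant –CH2OCH3: C–O–C linkage → ether.
halogen on an sp³ carbon → alkyl halide.
–OH on an sp³ carbon → alcohol (secondary).
pendant –NHC(=O)CH3: N bonded to a carbonyl → amide (not amine).
pendant –CHO: carbonyl C bonded to C and H → aldehyde.
pendant –COOH: carbonyl C bonded to C and –OH → carboxylic acid.
Distinct types present: alcohol, aldehyde, alkyl halide, amide, amine, carboxylic acid, ether.

7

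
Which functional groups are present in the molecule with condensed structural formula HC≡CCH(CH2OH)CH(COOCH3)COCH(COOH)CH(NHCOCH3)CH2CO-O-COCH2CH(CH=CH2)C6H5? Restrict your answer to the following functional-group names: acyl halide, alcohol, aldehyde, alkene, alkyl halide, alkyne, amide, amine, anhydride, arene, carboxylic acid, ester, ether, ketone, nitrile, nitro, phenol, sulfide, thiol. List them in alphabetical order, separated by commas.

Taking each segment in turn:
  HC≡C: C≡C triple bond → alkyne.
  CH(CH2OH): pendant –CH2OH on an sp³ backbone C → alcohol.
  CH(COOCH3): pendant –COOCH3: carbonyl C bonded to C and –OCH3 → ester.
  CO: –C(=O)– with carbon on both sides → ketone.
  CH(COOH): pendant –COOH: carbonyl C bonded to C and –OH → carboxylic acid.
  CH(NHCOCH3): pendant –NHC(=O)CH3: N bonded to a carbonyl → amide (not amine).
  CH2CO-O-COCH2: two acyl groups sharing one oxygen, –C(=O)–O–C(=O)– → anhydride.
  CH(CH=CH2): pendant –CH=CH2: C=C double bond → alkene.
  C6H5: –C6H5 phenyl ring → arene.

alcohol, alkene, alkyne, amide, anhydride, arene, carboxylic acid, ester, ketone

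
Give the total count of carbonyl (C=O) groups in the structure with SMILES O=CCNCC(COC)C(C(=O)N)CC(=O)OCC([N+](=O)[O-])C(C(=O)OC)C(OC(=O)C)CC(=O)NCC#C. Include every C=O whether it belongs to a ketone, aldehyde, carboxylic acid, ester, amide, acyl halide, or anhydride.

OHC: aldehyde, 1 C=O (running total 1).
CH(CONH2): amide, 1 C=O (running total 2).
CH2COOCH2: ester, 1 C=O (running total 3).
CH(COOCH3): ester, 1 C=O (running total 4).
CH(OCOCH3): ester, 1 C=O (running total 5).
CH2CONHCH2: amide, 1 C=O (running total 6).

6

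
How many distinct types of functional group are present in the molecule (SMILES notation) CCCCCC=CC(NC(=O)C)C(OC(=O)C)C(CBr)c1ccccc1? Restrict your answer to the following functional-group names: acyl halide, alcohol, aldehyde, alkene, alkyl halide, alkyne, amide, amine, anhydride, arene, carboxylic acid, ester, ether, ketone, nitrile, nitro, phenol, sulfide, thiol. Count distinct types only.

5

Working along the chain:
  CH=CH: C=C double bond → alkene.
  CH(NHCOCH3): pendant –NHC(=O)CH3: N bonded to a carbonyl → amide (not amine).
  CH(OCOCH3): pendant –OC(=O)CH3: an acyloxy group → ester.
  CH(CH2Br): pendant –CH2X: halogen on sp³ carbon → alkyl halide.
  C6H5: –C6H5 phenyl ring → arene.
Distinct types present: alkene, alkyl halide, amide, arene, ester.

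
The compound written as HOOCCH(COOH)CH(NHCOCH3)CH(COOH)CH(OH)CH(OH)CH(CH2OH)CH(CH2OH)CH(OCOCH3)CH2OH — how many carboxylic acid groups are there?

3

–COOH: carbonyl C bonded to –OH and C → carboxylic acid (the –OH is not a separate alcohol).
pendant –COOH: carbonyl C bonded to C and –OH → carboxylic acid.
pendant –NHC(=O)CH3: N bonded to a carbonyl → amide (not amine).
pendant –COOH: carbonyl C bonded to C and –OH → carboxylic acid.
–OH on an sp³ carbon → alcohol (secondary).
–OH on an sp³ carbon → alcohol (secondary).
pendant –CH2OH on an sp³ backbone C → alcohol.
pendant –CH2OH on an sp³ backbone C → alcohol.
pendant –OC(=O)CH3: an acyloxy group → ester.
–OH on an sp³ carbon → alcohol.
Carboxylic acid appears at: HOOC, CH(COOH), CH(COOH) → 3.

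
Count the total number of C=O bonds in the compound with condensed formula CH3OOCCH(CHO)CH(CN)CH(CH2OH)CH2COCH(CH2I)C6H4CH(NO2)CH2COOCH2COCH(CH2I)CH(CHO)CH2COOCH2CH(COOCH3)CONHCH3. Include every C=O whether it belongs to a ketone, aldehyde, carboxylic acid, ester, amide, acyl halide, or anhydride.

CH3OOC: ester, 1 C=O (running total 1).
CH(CHO): aldehyde, 1 C=O (running total 2).
CO: ketone, 1 C=O (running total 3).
CH2COOCH2: ester, 1 C=O (running total 4).
CO: ketone, 1 C=O (running total 5).
CH(CHO): aldehyde, 1 C=O (running total 6).
CH2COOCH2: ester, 1 C=O (running total 7).
CH(COOCH3): ester, 1 C=O (running total 8).
CONHCH3: amide, 1 C=O (running total 9).

9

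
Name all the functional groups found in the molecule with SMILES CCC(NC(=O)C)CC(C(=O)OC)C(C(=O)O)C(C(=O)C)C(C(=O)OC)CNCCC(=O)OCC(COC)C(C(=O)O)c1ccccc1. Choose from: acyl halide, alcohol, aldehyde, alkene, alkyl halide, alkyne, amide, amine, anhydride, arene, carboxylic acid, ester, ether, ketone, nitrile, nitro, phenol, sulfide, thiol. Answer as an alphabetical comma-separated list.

amide, amine, arene, carboxylic acid, ester, ether, ketone

Reading the structure from left to right:
  CH(NHCOCH3): pendant –NHC(=O)CH3: N bonded to a carbonyl → amide (not amine).
  CH(COOCH3): pendant –COOCH3: carbonyl C bonded to C and –OCH3 → ester.
  CH(COOH): pendant –COOH: carbonyl C bonded to C and –OH → carboxylic acid.
  CH(COCH3): pendant –COCH3: carbonyl C bonded to two carbons → ketone.
  CH(COOCH3): pendant –COOCH3: carbonyl C bonded to C and –OCH3 → ester.
  CH2NHCH2: C–N–C with sp³ carbons and no adjacent C=O → amine (secondary).
  CH2COOCH2: –C(=O)–O–C with C on the carbonyl side → ester.
  CH(CH2OCH3): pendant –CH2OCH3: C–O–C linkage → ether.
  CH(COOH): pendant –COOH: carbonyl C bonded to C and –OH → carboxylic acid.
  C6H5: –C6H5 phenyl ring → arene.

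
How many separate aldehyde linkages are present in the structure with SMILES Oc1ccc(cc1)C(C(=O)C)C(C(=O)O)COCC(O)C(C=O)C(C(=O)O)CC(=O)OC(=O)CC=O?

Reading the structure from left to right:
  HOC6H4: –OH attached directly to an aromatic ring → phenol (not alcohol); the ring itself is an arene.
  CH(COCH3): pendant –COCH3: carbonyl C bonded to two carbons → ketone.
  CH(COOH): pendant –COOH: carbonyl C bonded to C and –OH → carboxylic acid.
  CH2OCH2: C–O–C with sp³ carbons on both sides and no adjacent C=O → ether.
  CH(OH): –OH on an sp³ carbon → alcohol (secondary).
  CH(CHO): pendant –CHO: carbonyl C bonded to C and H → aldehyde.
  CH(COOH): pendant –COOH: carbonyl C bonded to C and –OH → carboxylic acid.
  CH2CO-O-COCH2: two acyl groups sharing one oxygen, –C(=O)–O–C(=O)– → anhydride.
  CHO: terminal –CHO: carbonyl C bonded to H and C → aldehyde.
Aldehyde appears at: CH(CHO), CHO → 2.

2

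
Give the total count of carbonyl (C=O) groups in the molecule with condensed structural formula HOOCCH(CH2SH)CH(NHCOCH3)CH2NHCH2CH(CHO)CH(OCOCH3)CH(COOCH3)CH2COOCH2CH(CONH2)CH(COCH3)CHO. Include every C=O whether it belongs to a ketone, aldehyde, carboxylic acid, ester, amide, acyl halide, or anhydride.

HOOC: carboxylic acid, 1 C=O (running total 1).
CH(NHCOCH3): amide, 1 C=O (running total 2).
CH(CHO): aldehyde, 1 C=O (running total 3).
CH(OCOCH3): ester, 1 C=O (running total 4).
CH(COOCH3): ester, 1 C=O (running total 5).
CH2COOCH2: ester, 1 C=O (running total 6).
CH(CONH2): amide, 1 C=O (running total 7).
CH(COCH3): ketone, 1 C=O (running total 8).
CHO: aldehyde, 1 C=O (running total 9).

9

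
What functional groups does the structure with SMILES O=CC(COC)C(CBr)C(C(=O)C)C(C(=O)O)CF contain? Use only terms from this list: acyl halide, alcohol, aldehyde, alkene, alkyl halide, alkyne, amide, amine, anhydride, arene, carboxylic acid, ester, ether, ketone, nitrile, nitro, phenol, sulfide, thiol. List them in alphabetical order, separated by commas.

Reading the structure from left to right:
  OHC: terminal –CHO: carbonyl C bonded to H and C → aldehyde.
  CH(CH2OCH3): pendant –CH2OCH3: C–O–C linkage → ether.
  CH(CH2Br): pendant –CH2X: halogen on sp³ carbon → alkyl halide.
  CH(COCH3): pendant –COCH3: carbonyl C bonded to two carbons → ketone.
  CH(COOH): pendant –COOH: carbonyl C bonded to C and –OH → carboxylic acid.
  CH2F: halogen on an sp³ carbon → alkyl halide.

aldehyde, alkyl halide, carboxylic acid, ether, ketone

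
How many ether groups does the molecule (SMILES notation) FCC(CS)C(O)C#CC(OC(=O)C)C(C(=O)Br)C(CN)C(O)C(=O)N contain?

0

Working along the chain:
  FCH2: halogen on an sp³ carbon → alkyl halide.
  CH(CH2SH): pendant –CH2SH → thiol.
  CH(OH): –OH on an sp³ carbon → alcohol (secondary).
  C≡C: C≡C triple bond → alkyne.
  CH(OCOCH3): pendant –OC(=O)CH3: an acyloxy group → ester.
  CH(COBr): pendant –C(=O)X: carbonyl C bonded to C and halogen → acyl halide.
  CH(CH2NH2): pendant –CH2NH2: N on sp³ C, no adjacent C=O → amine.
  CH(OH): –OH on an sp³ carbon → alcohol (secondary).
  CONH2: –C(=O)NH2: carbonyl C bonded to C and to N → amide (the N is not a separate amine).
No segment is a ether: CH(OH) is alcohol, not ether; CH(OCOCH3) is ester, not ether; CH(OH) is alcohol, not ether. → 0.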